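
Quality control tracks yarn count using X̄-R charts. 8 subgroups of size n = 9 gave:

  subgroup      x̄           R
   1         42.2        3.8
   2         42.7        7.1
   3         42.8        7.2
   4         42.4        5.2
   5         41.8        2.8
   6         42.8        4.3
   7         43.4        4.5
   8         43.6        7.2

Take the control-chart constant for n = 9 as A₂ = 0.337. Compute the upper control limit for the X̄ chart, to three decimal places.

44.486

X̄̄ = (42.2 + 42.7 + 42.8 + 42.4 + 41.8 + 42.8 + 43.4 + 43.6) / 8 = 341.7000 / 8 = 42.7125
R̄ = (3.8 + 7.1 + 7.2 + 5.2 + 2.8 + 4.3 + 4.5 + 7.2) / 8 = 42.1000 / 8 = 5.2625
UCL = X̄̄ + A₂·R̄ = 42.7125 + 0.337 × 5.2625 = 44.4860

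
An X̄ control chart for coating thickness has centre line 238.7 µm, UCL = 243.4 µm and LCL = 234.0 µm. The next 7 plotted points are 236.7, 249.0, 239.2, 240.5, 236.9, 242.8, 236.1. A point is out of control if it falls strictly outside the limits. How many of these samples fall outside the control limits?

Compare each point to [234.0, 243.4]: sample 2 = 249.0 > UCL.

1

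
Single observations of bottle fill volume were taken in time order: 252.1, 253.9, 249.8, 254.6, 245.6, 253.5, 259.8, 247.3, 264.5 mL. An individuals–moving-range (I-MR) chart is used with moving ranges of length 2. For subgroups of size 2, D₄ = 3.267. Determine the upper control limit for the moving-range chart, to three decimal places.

Moving ranges: 1.8, 4.1, 4.8, 9.0, 7.9, 6.3, 12.5, 17.2; M̄R̄ = 63.6000 / 8 = 7.9500
UCL_MR = D₄·M̄R̄ = 3.267 × 7.9500 = 25.9727

25.973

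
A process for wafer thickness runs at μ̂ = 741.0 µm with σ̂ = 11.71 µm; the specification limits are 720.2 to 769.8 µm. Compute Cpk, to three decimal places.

0.592

Cpu = (USL − μ̂) / (3σ̂) = (769.8 − 741.0) / (3 × 11.71) = 0.8198; Cpl = (μ̂ − LSL) / (3σ̂) = (741.0 − 720.2) / (3 × 11.71) = 0.5921; Cpk = min(Cpu, Cpl) = 0.5921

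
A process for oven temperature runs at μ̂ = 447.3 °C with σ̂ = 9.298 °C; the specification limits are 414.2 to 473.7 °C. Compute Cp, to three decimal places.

1.067

Cp = (USL − LSL) / (6σ̂) = (473.7 − 414.2) / (6 × 9.298) = 59.5000 / 55.7880 = 1.0665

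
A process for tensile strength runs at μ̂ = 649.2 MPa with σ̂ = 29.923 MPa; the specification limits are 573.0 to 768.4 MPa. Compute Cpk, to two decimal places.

0.85

Cpu = (USL − μ̂) / (3σ̂) = (768.4 − 649.2) / (3 × 29.923) = 1.3279; Cpl = (μ̂ − LSL) / (3σ̂) = (649.2 − 573.0) / (3 × 29.923) = 0.8488; Cpk = min(Cpu, Cpl) = 0.8488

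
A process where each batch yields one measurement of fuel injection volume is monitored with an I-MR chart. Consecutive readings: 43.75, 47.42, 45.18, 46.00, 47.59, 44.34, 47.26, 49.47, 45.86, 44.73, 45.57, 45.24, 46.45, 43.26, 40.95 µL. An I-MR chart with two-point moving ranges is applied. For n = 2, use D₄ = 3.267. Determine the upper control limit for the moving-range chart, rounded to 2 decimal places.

Moving ranges: 3.67, 2.24, 0.82, 1.59, 3.25, 2.92, 2.21, 3.61, 1.13, 0.84, 0.33, 1.21, 3.19, 2.31; M̄R̄ = 29.3200 / 14 = 2.0943
UCL_MR = D₄·M̄R̄ = 3.267 × 2.0943 = 6.8420

6.84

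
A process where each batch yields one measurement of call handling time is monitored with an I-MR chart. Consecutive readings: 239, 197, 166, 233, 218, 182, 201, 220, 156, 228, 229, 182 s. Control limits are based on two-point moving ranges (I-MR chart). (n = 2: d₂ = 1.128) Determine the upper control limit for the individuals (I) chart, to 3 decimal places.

X̄ = (239 + 197 + 166 + 233 + 218 + 182 + 201 + 220 + 156 + 228 + 229 + 182) / 12 = 204.2500
Moving ranges: 42, 31, 67, 15, 36, 19, 19, 64, 72, 1, 47; M̄R̄ = 413.0000 / 11 = 37.5455
UCL = X̄ + 3·M̄R̄/d₂ = 204.2500 + 3 × 37.5455 / 1.128 = 304.1049

304.105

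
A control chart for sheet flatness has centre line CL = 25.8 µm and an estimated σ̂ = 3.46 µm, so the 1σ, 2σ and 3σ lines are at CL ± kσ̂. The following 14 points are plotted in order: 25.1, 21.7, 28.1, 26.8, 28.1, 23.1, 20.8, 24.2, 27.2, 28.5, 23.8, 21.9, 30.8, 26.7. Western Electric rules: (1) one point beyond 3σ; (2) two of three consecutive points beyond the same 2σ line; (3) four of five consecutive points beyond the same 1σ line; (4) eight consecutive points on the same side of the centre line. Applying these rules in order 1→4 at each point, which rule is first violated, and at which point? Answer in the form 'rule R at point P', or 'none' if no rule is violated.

none

Zone of each point (C = within 1σ̂, B = 1σ̂–2σ̂, A = 2σ̂–3σ̂, * = beyond 3σ̂; sign = side of CL): 1:-C, 2:-B, 3:+C, 4:+C, 5:+C, 6:-C, 7:-B, 8:-C, 9:+C, 10:+C, 11:-C, 12:-B, 13:+B, 14:+C
No rule fires across all 14 points.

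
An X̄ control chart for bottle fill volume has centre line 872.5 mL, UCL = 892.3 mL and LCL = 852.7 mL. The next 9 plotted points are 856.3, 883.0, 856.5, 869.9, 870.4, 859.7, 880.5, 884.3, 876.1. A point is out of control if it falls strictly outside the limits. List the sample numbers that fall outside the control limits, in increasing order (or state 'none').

none

All 9 points lie within [852.7, 892.3].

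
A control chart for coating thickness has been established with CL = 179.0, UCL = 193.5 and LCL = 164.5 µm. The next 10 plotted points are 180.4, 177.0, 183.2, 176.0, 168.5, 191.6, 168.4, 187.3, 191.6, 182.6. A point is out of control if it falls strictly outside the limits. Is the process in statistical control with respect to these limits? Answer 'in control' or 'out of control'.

in control

All 10 points lie within [164.5, 193.5].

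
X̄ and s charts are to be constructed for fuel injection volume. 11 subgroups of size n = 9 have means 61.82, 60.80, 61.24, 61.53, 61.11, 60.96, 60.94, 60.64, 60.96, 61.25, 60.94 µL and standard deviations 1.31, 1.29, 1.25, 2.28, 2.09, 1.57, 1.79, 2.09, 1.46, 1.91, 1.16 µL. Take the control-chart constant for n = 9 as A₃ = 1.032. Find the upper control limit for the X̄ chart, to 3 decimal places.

62.816

X̄̄ = (61.82 + 60.80 + 61.24 + 61.53 + 61.11 + 60.96 + 60.94 + 60.64 + 60.96 + 61.25 + 60.94) / 11 = 61.1082
s̄ = (1.31 + 1.29 + 1.25 + 2.28 + 2.09 + 1.57 + 1.79 + 2.09 + 1.46 + 1.91 + 1.16) / 11 = 1.6545
UCL = X̄̄ + A₃·s̄ = 61.1082 + 1.032 × 1.6545 = 62.8157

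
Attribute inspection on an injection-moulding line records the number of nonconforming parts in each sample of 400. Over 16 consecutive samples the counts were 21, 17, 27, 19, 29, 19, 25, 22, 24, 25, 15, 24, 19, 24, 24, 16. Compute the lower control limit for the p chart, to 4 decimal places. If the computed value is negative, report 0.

p̄ = Σdᵢ / (k·n) = 350 / (16 × 400) = 0.05469
LCL = p̄ − 3·√(p̄(1−p̄)/n) = 0.05469 − 3 × 0.01137 = 0.02058

0.0206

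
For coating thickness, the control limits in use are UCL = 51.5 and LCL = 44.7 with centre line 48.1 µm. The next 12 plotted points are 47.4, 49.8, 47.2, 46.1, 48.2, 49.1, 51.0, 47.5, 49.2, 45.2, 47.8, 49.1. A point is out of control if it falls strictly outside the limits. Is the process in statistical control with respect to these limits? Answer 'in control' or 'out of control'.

in control

All 12 points lie within [44.7, 51.5].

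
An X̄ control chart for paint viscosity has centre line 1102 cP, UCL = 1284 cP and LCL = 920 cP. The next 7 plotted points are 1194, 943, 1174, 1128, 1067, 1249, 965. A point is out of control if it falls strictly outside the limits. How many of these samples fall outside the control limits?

All 7 points lie within [920, 1284].

0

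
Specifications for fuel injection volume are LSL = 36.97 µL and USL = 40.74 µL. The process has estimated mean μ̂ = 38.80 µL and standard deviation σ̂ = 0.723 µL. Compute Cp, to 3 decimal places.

Cp = (USL − LSL) / (6σ̂) = (40.74 − 36.97) / (6 × 0.723) = 3.7700 / 4.3380 = 0.8691

0.869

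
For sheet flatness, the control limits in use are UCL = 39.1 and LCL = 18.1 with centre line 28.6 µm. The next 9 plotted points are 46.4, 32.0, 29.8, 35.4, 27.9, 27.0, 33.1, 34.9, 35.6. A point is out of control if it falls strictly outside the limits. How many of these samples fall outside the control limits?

1

Compare each point to [18.1, 39.1]: sample 1 = 46.4 > UCL.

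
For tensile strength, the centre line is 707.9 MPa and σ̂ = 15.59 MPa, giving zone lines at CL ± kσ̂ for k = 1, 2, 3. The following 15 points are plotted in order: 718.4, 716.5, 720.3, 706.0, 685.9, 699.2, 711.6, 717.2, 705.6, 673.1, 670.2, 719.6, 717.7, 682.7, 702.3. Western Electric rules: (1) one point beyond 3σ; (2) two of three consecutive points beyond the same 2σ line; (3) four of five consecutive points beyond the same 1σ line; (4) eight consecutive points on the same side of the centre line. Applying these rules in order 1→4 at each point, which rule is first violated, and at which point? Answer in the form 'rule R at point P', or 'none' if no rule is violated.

Zone of each point (C = within 1σ̂, B = 1σ̂–2σ̂, A = 2σ̂–3σ̂, * = beyond 3σ̂; sign = side of CL): 1:+C, 2:+C, 3:+C, 4:-C, 5:-B, 6:-C, 7:+C, 8:+C, 9:-C, 10:-A, 11:-A, 12:+C, 13:+C, 14:-B, 15:-C
Rule 2 (two of three consecutive points beyond the same 2σ limit) is satisfied at point 11.

rule 2 at point 11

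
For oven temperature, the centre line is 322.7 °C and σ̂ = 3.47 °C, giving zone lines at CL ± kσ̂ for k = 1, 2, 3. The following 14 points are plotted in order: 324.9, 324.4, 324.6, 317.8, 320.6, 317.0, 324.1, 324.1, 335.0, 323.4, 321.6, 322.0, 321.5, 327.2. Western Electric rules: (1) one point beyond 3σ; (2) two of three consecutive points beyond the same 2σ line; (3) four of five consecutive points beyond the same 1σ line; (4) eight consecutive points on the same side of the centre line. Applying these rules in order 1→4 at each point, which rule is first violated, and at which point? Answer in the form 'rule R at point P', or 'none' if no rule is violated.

Zone of each point (C = within 1σ̂, B = 1σ̂–2σ̂, A = 2σ̂–3σ̂, * = beyond 3σ̂; sign = side of CL): 1:+C, 2:+C, 3:+C, 4:-B, 5:-C, 6:-B, 7:+C, 8:+C, 9:+*, 10:+C, 11:-C, 12:-C, 13:-C, 14:+B
Rule 1 (one point beyond the 3σ limits) is satisfied at point 9.

rule 1 at point 9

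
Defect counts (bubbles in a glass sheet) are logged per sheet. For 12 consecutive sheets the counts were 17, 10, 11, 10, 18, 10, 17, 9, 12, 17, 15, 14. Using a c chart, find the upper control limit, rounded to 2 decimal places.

c̄ = (17 + 10 + 11 + 10 + 18 + 10 + 17 + 9 + 12 + 17 + 15 + 14) / 12 = 160 / 12 = 13.3333
UCL = c̄ + 3√c̄ = 13.3333 + 3 × √13.3333 = 13.3333 + 3 × 3.6515 = 24.2878

24.29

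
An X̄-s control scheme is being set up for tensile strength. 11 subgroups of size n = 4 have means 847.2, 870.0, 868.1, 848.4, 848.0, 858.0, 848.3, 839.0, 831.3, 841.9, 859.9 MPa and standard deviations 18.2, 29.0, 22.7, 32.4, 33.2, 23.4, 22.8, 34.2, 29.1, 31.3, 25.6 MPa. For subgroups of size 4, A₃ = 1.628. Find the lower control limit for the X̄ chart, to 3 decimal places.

806.237

X̄̄ = (847.2 + 870.0 + 868.1 + 848.4 + 848.0 + 858.0 + 848.3 + 839.0 + 831.3 + 841.9 + 859.9) / 11 = 850.9182
s̄ = (18.2 + 29.0 + 22.7 + 32.4 + 33.2 + 23.4 + 22.8 + 34.2 + 29.1 + 31.3 + 25.6) / 11 = 27.4455
LCL = X̄̄ − A₃·s̄ = 850.9182 − 1.628 × 27.4455 = 806.2370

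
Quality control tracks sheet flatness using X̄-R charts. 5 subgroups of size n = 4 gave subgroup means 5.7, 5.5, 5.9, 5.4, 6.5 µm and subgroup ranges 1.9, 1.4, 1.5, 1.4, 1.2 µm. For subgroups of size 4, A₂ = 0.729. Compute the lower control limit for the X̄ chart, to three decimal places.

X̄̄ = (5.7 + 5.5 + 5.9 + 5.4 + 6.5) / 5 = 29.0000 / 5 = 5.8000
R̄ = (1.9 + 1.4 + 1.5 + 1.4 + 1.2) / 5 = 7.4000 / 5 = 1.4800
LCL = X̄̄ − A₂·R̄ = 5.8000 − 0.729 × 1.4800 = 4.7211

4.721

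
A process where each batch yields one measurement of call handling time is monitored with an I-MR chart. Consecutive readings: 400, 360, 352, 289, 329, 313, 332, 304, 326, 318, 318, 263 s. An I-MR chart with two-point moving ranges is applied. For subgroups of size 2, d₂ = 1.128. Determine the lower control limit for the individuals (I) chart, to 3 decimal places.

X̄ = (400 + 360 + 352 + 289 + 329 + 313 + 332 + 304 + 326 + 318 + 318 + 263) / 12 = 325.3333
Moving ranges: 40, 8, 63, 40, 16, 19, 28, 22, 8, 0, 55; M̄R̄ = 299.0000 / 11 = 27.1818
LCL = X̄ − 3·M̄R̄/d₂ = 325.3333 − 3 × 27.1818 / 1.128 = 253.0413

253.041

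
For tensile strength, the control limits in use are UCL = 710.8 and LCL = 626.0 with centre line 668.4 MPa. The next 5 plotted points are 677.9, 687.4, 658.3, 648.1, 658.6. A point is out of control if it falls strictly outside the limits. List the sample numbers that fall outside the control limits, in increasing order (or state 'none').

All 5 points lie within [626.0, 710.8].

none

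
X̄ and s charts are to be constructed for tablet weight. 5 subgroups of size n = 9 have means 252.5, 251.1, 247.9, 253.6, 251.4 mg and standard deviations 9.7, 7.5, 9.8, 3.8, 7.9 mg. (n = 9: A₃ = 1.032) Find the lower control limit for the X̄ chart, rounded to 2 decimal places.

243.31

X̄̄ = (252.5 + 251.1 + 247.9 + 253.6 + 251.4) / 5 = 251.3000
s̄ = (9.7 + 7.5 + 9.8 + 3.8 + 7.9) / 5 = 7.7400
LCL = X̄̄ − A₃·s̄ = 251.3000 − 1.032 × 7.7400 = 243.3123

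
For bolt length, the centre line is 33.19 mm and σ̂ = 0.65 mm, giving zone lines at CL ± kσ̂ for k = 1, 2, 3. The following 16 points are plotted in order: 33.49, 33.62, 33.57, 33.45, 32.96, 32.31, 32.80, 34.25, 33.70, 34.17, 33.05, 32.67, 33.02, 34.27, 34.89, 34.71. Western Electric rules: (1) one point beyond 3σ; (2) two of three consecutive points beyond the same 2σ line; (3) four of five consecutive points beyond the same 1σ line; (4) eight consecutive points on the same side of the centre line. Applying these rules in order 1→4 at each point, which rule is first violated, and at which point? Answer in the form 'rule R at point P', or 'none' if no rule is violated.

Zone of each point (C = within 1σ̂, B = 1σ̂–2σ̂, A = 2σ̂–3σ̂, * = beyond 3σ̂; sign = side of CL): 1:+C, 2:+C, 3:+C, 4:+C, 5:-C, 6:-B, 7:-C, 8:+B, 9:+C, 10:+B, 11:-C, 12:-C, 13:-C, 14:+B, 15:+A, 16:+A
Rule 2 (two of three consecutive points beyond the same 2σ limit) is satisfied at point 16.

rule 2 at point 16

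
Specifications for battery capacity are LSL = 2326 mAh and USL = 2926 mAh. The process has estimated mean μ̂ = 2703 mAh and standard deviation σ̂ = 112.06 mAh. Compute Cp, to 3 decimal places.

Cp = (USL − LSL) / (6σ̂) = (2926 − 2326) / (6 × 112.06) = 600.0000 / 672.3600 = 0.8924

0.892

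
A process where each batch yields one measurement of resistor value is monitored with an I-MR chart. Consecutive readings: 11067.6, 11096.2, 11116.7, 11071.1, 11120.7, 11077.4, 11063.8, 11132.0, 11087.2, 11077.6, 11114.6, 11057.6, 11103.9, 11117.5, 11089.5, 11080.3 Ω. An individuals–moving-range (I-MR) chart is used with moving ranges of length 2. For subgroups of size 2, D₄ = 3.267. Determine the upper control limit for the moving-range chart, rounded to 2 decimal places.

Moving ranges: 28.6, 20.5, 45.6, 49.6, 43.3, 13.6, 68.2, 44.8, 9.6, 37.0, 57.0, 46.3, 13.6, 28.0, 9.2; M̄R̄ = 514.9000 / 15 = 34.3267
UCL_MR = D₄·M̄R̄ = 3.267 × 34.3267 = 112.1452

112.15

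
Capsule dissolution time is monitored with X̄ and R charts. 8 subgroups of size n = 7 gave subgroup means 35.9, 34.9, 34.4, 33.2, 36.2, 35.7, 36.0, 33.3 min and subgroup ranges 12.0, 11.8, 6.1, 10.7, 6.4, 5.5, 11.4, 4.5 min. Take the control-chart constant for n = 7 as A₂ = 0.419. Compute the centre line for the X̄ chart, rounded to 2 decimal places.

X̄̄ = (35.9 + 34.9 + 34.4 + 33.2 + 36.2 + 35.7 + 36.0 + 33.3) / 8 = 279.6000 / 8 = 34.9500
CL = X̄̄ = 34.9500

34.95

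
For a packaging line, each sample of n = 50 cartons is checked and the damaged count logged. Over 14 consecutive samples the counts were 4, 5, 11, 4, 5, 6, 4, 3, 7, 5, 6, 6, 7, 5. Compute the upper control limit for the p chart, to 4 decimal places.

p̄ = Σdᵢ / (k·n) = 78 / (14 × 50) = 0.11143
UCL = p̄ + 3·√(p̄(1−p̄)/n) = 0.11143 + 3 × √(0.11143×0.88857/50) = 0.11143 + 3 × 0.04450 = 0.24493

0.2449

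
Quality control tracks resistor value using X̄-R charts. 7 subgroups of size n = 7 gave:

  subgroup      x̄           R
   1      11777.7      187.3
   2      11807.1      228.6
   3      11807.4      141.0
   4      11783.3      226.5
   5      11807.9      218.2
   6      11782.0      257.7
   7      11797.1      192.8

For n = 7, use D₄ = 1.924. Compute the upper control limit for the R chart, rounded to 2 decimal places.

399.12

R̄ = (187.3 + 228.6 + 141.0 + 226.5 + 218.2 + 257.7 + 192.8) / 7 = 1452.1000 / 7 = 207.4429
UCL_R = D₄·R̄ = 1.924 × 207.4429 = 399.1201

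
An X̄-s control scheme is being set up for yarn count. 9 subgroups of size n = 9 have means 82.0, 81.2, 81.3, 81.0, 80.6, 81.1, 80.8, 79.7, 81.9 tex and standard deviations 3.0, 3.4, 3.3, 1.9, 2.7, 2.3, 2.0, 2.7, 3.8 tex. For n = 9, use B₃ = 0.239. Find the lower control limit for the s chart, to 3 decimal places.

0.667

s̄ = (3.0 + 3.4 + 3.3 + 1.9 + 2.7 + 2.3 + 2.0 + 2.7 + 3.8) / 9 = 2.7889
LCL_s = B₃·s̄ = 0.239 × 2.7889 = 0.6665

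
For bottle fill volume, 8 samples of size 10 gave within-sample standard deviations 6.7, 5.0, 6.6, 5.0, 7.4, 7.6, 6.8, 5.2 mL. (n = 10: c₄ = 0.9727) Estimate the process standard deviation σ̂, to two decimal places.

6.46

s̄ = (6.7 + 5.0 + 6.6 + 5.0 + 7.4 + 7.6 + 6.8 + 5.2) / 8 = 6.2875
σ̂ = s̄ / c₄ = 6.2875 / 0.9727 = 6.4640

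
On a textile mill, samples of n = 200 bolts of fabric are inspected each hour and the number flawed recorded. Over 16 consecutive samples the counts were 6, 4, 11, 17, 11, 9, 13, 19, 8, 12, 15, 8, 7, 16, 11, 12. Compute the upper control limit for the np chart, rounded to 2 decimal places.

20.94

p̄ = Σdᵢ / (k·n) = 179 / (16 × 200) = 0.05594
UCL = np̄ + 3·√(np̄(1−p̄)) = 11.1875 + 3 × √(11.1875×0.94406) = 11.1875 + 3 × 3.2499 = 20.9371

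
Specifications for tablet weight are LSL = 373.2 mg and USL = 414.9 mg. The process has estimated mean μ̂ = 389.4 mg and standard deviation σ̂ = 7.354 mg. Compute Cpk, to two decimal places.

Cpu = (USL − μ̂) / (3σ̂) = (414.9 − 389.4) / (3 × 7.354) = 1.1558; Cpl = (μ̂ − LSL) / (3σ̂) = (389.4 − 373.2) / (3 × 7.354) = 0.7343; Cpk = min(Cpu, Cpl) = 0.7343

0.73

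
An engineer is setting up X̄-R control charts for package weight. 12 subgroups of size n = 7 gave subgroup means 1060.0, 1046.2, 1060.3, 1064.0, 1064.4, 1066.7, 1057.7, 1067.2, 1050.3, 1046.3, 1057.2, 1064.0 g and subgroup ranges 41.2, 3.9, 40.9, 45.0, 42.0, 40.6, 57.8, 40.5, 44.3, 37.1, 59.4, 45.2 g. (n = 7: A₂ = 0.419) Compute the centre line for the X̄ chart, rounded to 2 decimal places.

X̄̄ = (1060.0 + 1046.2 + 1060.3 + 1064.0 + 1064.4 + 1066.7 + 1057.7 + 1067.2 + 1050.3 + 1046.3 + 1057.2 + 1064.0) / 12 = 12704.3000 / 12 = 1058.6917
CL = X̄̄ = 1058.6917

1058.69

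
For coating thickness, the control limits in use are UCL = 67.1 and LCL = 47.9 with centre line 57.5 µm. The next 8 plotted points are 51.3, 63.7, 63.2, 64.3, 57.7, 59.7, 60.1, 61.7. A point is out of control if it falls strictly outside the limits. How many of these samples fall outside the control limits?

0

All 8 points lie within [47.9, 67.1].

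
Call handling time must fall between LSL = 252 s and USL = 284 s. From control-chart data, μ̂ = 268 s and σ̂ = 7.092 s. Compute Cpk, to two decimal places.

Cpu = (USL − μ̂) / (3σ̂) = (284 − 268) / (3 × 7.092) = 0.7520; Cpl = (μ̂ − LSL) / (3σ̂) = (268 − 252) / (3 × 7.092) = 0.7520; Cpk = min(Cpu, Cpl) = 0.7520

0.75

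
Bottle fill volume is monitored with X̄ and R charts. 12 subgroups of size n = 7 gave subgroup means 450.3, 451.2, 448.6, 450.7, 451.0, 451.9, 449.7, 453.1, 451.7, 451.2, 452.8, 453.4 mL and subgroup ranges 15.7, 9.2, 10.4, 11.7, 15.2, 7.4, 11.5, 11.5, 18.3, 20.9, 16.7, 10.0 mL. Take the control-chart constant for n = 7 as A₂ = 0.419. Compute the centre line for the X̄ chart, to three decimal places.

X̄̄ = (450.3 + 451.2 + 448.6 + 450.7 + 451.0 + 451.9 + 449.7 + 453.1 + 451.7 + 451.2 + 452.8 + 453.4) / 12 = 5415.6000 / 12 = 451.3000
CL = X̄̄ = 451.3000

451.300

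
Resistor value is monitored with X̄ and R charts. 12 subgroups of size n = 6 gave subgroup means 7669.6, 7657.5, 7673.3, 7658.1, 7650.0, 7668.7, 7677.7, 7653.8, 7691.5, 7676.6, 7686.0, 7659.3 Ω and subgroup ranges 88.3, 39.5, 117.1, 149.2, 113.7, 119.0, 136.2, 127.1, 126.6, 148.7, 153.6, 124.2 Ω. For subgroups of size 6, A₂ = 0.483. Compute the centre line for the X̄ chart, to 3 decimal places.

7668.508

X̄̄ = (7669.6 + 7657.5 + 7673.3 + 7658.1 + 7650.0 + 7668.7 + 7677.7 + 7653.8 + 7691.5 + 7676.6 + 7686.0 + 7659.3) / 12 = 92022.1000 / 12 = 7668.5083
CL = X̄̄ = 7668.5083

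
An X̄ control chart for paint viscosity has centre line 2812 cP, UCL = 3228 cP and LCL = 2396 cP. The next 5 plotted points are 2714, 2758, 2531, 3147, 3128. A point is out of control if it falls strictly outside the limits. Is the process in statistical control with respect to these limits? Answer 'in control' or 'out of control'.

All 5 points lie within [2396, 3228].

in control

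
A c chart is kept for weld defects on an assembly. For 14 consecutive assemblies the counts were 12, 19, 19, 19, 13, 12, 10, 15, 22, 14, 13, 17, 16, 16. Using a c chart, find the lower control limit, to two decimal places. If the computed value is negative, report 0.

3.69

c̄ = (12 + 19 + 19 + 19 + 13 + 12 + 10 + 15 + 22 + 14 + 13 + 17 + 16 + 16) / 14 = 217 / 14 = 15.5000
LCL = c̄ − 3√c̄ = 15.5000 − 3 × 3.9370 = 3.6890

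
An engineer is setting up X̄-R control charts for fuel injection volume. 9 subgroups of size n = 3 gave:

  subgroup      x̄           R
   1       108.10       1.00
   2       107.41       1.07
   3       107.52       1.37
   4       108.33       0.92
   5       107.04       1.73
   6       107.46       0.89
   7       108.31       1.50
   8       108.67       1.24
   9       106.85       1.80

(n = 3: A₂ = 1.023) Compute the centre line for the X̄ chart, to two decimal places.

107.74

X̄̄ = (108.10 + 107.41 + 107.52 + 108.33 + 107.04 + 107.46 + 108.31 + 108.67 + 106.85) / 9 = 969.6900 / 9 = 107.7433
CL = X̄̄ = 107.7433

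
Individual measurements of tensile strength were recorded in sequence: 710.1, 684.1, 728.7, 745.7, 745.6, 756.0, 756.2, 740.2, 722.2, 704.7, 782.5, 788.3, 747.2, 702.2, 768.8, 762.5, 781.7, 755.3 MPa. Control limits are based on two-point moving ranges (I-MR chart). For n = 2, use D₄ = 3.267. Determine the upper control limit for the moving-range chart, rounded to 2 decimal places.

Moving ranges: 26.0, 44.6, 17.0, 0.1, 10.4, 0.2, 16.0, 18.0, 17.5, 77.8, 5.8, 41.1, 45.0, 66.6, 6.3, 19.2, 26.4; M̄R̄ = 438.0000 / 17 = 25.7647
UCL_MR = D₄·M̄R̄ = 3.267 × 25.7647 = 84.1733

84.17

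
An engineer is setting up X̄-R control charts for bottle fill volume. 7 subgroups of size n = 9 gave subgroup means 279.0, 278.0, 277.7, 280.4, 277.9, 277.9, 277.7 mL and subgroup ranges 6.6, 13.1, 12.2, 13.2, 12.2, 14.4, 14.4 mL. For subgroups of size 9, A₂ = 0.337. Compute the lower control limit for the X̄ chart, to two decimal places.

X̄̄ = (279.0 + 278.0 + 277.7 + 280.4 + 277.9 + 277.9 + 277.7) / 7 = 1948.6000 / 7 = 278.3714
R̄ = (6.6 + 13.1 + 12.2 + 13.2 + 12.2 + 14.4 + 14.4) / 7 = 86.1000 / 7 = 12.3000
LCL = X̄̄ − A₂·R̄ = 278.3714 − 0.337 × 12.3000 = 274.2263

274.23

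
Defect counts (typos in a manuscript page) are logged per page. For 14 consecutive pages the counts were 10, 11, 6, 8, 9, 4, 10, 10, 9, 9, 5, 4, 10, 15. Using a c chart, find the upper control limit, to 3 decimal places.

17.355

c̄ = (10 + 11 + 6 + 8 + 9 + 4 + 10 + 10 + 9 + 9 + 5 + 4 + 10 + 15) / 14 = 120 / 14 = 8.5714
UCL = c̄ + 3√c̄ = 8.5714 + 3 × √8.5714 = 8.5714 + 3 × 2.9277 = 17.3545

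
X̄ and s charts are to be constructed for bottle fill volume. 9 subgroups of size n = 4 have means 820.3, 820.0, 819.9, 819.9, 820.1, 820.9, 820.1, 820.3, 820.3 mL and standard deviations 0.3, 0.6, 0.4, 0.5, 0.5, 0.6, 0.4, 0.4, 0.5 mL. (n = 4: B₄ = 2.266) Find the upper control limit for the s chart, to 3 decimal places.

1.057

s̄ = (0.3 + 0.6 + 0.4 + 0.5 + 0.5 + 0.6 + 0.4 + 0.4 + 0.5) / 9 = 0.4667
UCL_s = B₄·s̄ = 2.266 × 0.4667 = 1.0575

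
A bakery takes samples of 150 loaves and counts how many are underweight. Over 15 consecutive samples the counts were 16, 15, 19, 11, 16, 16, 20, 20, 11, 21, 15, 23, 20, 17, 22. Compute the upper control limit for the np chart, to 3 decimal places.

29.252

p̄ = Σdᵢ / (k·n) = 262 / (15 × 150) = 0.11644
UCL = np̄ + 3·√(np̄(1−p̄)) = 17.4667 + 3 × √(17.4667×0.88356) = 17.4667 + 3 × 3.9285 = 29.2520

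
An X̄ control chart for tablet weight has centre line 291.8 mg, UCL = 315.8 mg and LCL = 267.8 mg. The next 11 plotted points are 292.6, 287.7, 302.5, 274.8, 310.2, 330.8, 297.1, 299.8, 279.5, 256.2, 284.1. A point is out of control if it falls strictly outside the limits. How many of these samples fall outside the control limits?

Compare each point to [267.8, 315.8]: sample 6 = 330.8 > UCL; sample 10 = 256.2 < LCL.

2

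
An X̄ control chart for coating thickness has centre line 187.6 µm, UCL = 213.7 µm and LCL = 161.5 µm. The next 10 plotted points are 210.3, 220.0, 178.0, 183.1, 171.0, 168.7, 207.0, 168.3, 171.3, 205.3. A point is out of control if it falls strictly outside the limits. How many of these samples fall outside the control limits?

Compare each point to [161.5, 213.7]: sample 2 = 220.0 > UCL.

1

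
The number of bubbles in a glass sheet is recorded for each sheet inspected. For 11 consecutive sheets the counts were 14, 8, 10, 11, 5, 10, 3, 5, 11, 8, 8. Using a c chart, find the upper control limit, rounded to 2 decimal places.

17.18

c̄ = (14 + 8 + 10 + 11 + 5 + 10 + 3 + 5 + 11 + 8 + 8) / 11 = 93 / 11 = 8.4545
UCL = c̄ + 3√c̄ = 8.4545 + 3 × √8.4545 = 8.4545 + 3 × 2.9077 = 17.1776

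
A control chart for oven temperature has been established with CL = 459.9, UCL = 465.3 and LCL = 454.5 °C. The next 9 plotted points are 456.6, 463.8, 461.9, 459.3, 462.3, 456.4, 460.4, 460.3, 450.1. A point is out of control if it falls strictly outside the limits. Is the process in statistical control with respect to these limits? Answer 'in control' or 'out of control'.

out of control

Compare each point to [454.5, 465.3]: sample 9 = 450.1 < LCL.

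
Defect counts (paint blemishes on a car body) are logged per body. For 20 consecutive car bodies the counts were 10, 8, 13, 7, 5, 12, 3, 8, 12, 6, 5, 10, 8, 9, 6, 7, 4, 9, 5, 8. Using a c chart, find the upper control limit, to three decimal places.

c̄ = (10 + 8 + 13 + 7 + 5 + 12 + 3 + 8 + 12 + 6 + 5 + 10 + 8 + 9 + 6 + 7 + 4 + 9 + 5 + 8) / 20 = 155 / 20 = 7.7500
UCL = c̄ + 3√c̄ = 7.7500 + 3 × √7.7500 = 7.7500 + 3 × 2.7839 = 16.1016

16.102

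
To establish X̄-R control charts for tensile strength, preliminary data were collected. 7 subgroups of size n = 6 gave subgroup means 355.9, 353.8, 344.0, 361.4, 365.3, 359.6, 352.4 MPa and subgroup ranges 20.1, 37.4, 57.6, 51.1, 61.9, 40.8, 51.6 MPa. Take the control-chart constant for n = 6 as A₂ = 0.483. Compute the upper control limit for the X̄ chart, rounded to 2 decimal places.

X̄̄ = (355.9 + 353.8 + 344.0 + 361.4 + 365.3 + 359.6 + 352.4) / 7 = 2492.4000 / 7 = 356.0571
R̄ = (20.1 + 37.4 + 57.6 + 51.1 + 61.9 + 40.8 + 51.6) / 7 = 320.5000 / 7 = 45.7857
UCL = X̄̄ + A₂·R̄ = 356.0571 + 0.483 × 45.7857 = 378.1716

378.17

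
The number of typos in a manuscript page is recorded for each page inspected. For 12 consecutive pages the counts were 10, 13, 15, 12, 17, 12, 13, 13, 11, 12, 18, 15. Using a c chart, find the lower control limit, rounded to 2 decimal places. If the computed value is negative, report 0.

c̄ = (10 + 13 + 15 + 12 + 17 + 12 + 13 + 13 + 11 + 12 + 18 + 15) / 12 = 161 / 12 = 13.4167
LCL = c̄ − 3√c̄ = 13.4167 − 3 × 3.6629 = 2.4280

2.43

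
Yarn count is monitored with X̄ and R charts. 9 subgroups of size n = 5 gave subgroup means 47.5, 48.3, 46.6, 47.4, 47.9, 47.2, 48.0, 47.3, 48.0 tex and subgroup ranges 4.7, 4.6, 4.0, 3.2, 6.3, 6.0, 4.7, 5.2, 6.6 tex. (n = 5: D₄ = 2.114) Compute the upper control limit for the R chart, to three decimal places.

10.640

R̄ = (4.7 + 4.6 + 4.0 + 3.2 + 6.3 + 6.0 + 4.7 + 5.2 + 6.6) / 9 = 45.3000 / 9 = 5.0333
UCL_R = D₄·R̄ = 2.114 × 5.0333 = 10.6405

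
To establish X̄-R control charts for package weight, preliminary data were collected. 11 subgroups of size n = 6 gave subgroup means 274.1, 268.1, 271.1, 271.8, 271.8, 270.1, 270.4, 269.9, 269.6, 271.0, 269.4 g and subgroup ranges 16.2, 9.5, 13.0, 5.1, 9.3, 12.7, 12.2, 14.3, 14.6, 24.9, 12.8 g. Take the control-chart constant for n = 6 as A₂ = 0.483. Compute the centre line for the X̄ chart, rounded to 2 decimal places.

270.66

X̄̄ = (274.1 + 268.1 + 271.1 + 271.8 + 271.8 + 270.1 + 270.4 + 269.9 + 269.6 + 271.0 + 269.4) / 11 = 2977.3000 / 11 = 270.6636
CL = X̄̄ = 270.6636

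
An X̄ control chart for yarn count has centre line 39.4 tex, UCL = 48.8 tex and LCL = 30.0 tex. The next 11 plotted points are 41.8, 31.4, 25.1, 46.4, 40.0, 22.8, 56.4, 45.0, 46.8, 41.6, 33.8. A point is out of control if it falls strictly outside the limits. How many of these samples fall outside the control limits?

3

Compare each point to [30.0, 48.8]: sample 3 = 25.1 < LCL; sample 6 = 22.8 < LCL; sample 7 = 56.4 > UCL.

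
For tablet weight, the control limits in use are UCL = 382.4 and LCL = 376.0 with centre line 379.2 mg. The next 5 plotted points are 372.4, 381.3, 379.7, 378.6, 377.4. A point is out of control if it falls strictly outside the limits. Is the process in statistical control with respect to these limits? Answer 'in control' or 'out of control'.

out of control

Compare each point to [376.0, 382.4]: sample 1 = 372.4 < LCL.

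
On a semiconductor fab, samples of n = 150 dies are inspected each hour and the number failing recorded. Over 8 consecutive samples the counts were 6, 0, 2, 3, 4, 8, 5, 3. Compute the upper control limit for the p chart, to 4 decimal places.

p̄ = Σdᵢ / (k·n) = 31 / (8 × 150) = 0.02583
UCL = p̄ + 3·√(p̄(1−p̄)/n) = 0.02583 + 3 × √(0.02583×0.97417/150) = 0.02583 + 3 × 0.01295 = 0.06469

0.0647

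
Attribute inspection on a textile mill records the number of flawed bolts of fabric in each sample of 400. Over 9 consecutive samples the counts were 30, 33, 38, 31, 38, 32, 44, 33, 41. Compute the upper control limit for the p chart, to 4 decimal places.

0.1316

p̄ = Σdᵢ / (k·n) = 320 / (9 × 400) = 0.08889
UCL = p̄ + 3·√(p̄(1−p̄)/n) = 0.08889 + 3 × √(0.08889×0.91111/400) = 0.08889 + 3 × 0.01423 = 0.13158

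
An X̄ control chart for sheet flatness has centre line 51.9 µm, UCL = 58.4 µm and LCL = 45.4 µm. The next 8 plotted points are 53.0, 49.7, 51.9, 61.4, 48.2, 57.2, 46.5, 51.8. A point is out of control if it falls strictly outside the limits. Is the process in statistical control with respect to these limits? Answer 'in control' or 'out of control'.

Compare each point to [45.4, 58.4]: sample 4 = 61.4 > UCL.

out of control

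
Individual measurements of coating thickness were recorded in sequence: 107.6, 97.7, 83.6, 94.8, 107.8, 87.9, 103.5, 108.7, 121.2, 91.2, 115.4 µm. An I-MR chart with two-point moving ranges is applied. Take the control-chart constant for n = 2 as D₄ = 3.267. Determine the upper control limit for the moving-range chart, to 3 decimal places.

50.835

Moving ranges: 9.9, 14.1, 11.2, 13.0, 19.9, 15.6, 5.2, 12.5, 30.0, 24.2; M̄R̄ = 155.6000 / 10 = 15.5600
UCL_MR = D₄·M̄R̄ = 3.267 × 15.5600 = 50.8345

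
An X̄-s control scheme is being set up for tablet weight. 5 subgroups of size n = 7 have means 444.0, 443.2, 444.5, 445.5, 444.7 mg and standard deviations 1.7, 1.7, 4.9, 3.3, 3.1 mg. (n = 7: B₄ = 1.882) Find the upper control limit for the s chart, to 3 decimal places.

s̄ = (1.7 + 1.7 + 4.9 + 3.3 + 3.1) / 5 = 2.9400
UCL_s = B₄·s̄ = 1.882 × 2.9400 = 5.5331

5.533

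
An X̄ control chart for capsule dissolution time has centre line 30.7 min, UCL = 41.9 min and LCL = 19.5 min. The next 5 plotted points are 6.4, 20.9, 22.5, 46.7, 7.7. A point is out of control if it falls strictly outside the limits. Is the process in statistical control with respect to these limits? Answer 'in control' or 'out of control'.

out of control

Compare each point to [19.5, 41.9]: sample 1 = 6.4 < LCL; sample 4 = 46.7 > UCL; sample 5 = 7.7 < LCL.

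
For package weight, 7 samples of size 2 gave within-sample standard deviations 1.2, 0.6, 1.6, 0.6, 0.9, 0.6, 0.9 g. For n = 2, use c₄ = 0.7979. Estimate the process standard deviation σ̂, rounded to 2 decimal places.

s̄ = (1.2 + 0.6 + 1.6 + 0.6 + 0.9 + 0.6 + 0.9) / 7 = 0.9143
σ̂ = s̄ / c₄ = 0.9143 / 0.7979 = 1.1459

1.15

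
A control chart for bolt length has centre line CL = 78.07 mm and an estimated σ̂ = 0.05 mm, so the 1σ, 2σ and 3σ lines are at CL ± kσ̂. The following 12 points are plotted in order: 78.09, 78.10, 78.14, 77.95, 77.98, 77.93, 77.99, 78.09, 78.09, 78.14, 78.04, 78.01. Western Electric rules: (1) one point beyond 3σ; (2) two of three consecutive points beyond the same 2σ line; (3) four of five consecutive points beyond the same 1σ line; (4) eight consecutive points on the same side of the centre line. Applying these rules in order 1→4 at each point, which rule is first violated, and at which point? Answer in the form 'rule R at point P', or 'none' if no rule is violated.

rule 2 at point 6

Zone of each point (C = within 1σ̂, B = 1σ̂–2σ̂, A = 2σ̂–3σ̂, * = beyond 3σ̂; sign = side of CL): 1:+C, 2:+C, 3:+B, 4:-A, 5:-B, 6:-A, 7:-B, 8:+C, 9:+C, 10:+B, 11:-C, 12:-B
Rule 2 (two of three consecutive points beyond the same 2σ limit) is satisfied at point 6.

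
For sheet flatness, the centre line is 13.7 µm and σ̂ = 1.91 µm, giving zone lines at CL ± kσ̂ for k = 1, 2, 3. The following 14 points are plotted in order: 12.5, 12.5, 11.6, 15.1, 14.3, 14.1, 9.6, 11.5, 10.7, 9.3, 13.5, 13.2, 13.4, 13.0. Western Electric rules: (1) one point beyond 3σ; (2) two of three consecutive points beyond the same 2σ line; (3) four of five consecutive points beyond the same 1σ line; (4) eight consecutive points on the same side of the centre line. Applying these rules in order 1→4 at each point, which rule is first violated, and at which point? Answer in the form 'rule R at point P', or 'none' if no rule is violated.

rule 3 at point 10

Zone of each point (C = within 1σ̂, B = 1σ̂–2σ̂, A = 2σ̂–3σ̂, * = beyond 3σ̂; sign = side of CL): 1:-C, 2:-C, 3:-B, 4:+C, 5:+C, 6:+C, 7:-A, 8:-B, 9:-B, 10:-A, 11:-C, 12:-C, 13:-C, 14:-C
Rule 3 (four of five consecutive points beyond the same 1σ limit) is satisfied at point 10.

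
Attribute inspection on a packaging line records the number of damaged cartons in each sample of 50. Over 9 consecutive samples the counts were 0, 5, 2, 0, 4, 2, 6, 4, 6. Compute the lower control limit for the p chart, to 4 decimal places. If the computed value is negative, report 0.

0.0000

p̄ = Σdᵢ / (k·n) = 29 / (9 × 50) = 0.06444
LCL = p̄ − 3·√(p̄(1−p̄)/n) = 0.06444 − 3 × 0.03473 = -0.03973 → 0 (negative, so LCL = 0)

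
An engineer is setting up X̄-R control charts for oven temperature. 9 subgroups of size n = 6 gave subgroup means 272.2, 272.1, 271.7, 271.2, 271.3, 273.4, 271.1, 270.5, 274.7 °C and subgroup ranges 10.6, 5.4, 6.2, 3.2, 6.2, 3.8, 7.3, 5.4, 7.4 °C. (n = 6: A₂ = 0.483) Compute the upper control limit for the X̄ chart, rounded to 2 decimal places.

275.00

X̄̄ = (272.2 + 272.1 + 271.7 + 271.2 + 271.3 + 273.4 + 271.1 + 270.5 + 274.7) / 9 = 2448.2000 / 9 = 272.0222
R̄ = (10.6 + 5.4 + 6.2 + 3.2 + 6.2 + 3.8 + 7.3 + 5.4 + 7.4) / 9 = 55.5000 / 9 = 6.1667
UCL = X̄̄ + A₂·R̄ = 272.0222 + 0.483 × 6.1667 = 275.0007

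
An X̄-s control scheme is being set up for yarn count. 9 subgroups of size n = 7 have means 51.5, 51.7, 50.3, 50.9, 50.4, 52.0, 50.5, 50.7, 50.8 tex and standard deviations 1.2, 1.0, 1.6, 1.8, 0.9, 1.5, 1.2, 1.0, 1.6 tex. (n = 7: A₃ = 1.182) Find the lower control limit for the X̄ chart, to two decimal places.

49.43

X̄̄ = (51.5 + 51.7 + 50.3 + 50.9 + 50.4 + 52.0 + 50.5 + 50.7 + 50.8) / 9 = 50.9778
s̄ = (1.2 + 1.0 + 1.6 + 1.8 + 0.9 + 1.5 + 1.2 + 1.0 + 1.6) / 9 = 1.3111
LCL = X̄̄ − A₃·s̄ = 50.9778 − 1.182 × 1.3111 = 49.4280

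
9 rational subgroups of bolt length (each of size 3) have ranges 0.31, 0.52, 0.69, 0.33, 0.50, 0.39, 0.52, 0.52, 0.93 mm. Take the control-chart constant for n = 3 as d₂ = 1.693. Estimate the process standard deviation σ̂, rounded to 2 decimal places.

R̄ = (0.31 + 0.52 + 0.69 + 0.33 + 0.50 + 0.39 + 0.52 + 0.52 + 0.93) / 9 = 0.5233
σ̂ = R̄ / d₂ = 0.5233 / 1.693 = 0.3091

0.31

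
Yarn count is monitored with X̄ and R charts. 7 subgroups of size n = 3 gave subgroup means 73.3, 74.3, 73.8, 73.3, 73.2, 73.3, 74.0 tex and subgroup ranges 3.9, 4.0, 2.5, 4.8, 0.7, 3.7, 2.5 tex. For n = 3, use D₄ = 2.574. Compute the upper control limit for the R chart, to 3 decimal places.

8.126

R̄ = (3.9 + 4.0 + 2.5 + 4.8 + 0.7 + 3.7 + 2.5) / 7 = 22.1000 / 7 = 3.1571
UCL_R = D₄·R̄ = 2.574 × 3.1571 = 8.1265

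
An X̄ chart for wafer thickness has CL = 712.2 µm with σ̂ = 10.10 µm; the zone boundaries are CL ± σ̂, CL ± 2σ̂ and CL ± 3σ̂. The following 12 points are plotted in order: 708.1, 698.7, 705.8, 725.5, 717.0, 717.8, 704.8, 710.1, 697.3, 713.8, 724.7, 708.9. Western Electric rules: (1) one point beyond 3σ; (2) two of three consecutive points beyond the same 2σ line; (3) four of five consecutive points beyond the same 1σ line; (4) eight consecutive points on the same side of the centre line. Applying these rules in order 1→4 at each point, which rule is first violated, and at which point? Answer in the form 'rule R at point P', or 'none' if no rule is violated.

Zone of each point (C = within 1σ̂, B = 1σ̂–2σ̂, A = 2σ̂–3σ̂, * = beyond 3σ̂; sign = side of CL): 1:-C, 2:-B, 3:-C, 4:+B, 5:+C, 6:+C, 7:-C, 8:-C, 9:-B, 10:+C, 11:+B, 12:-C
No rule fires across all 12 points.

none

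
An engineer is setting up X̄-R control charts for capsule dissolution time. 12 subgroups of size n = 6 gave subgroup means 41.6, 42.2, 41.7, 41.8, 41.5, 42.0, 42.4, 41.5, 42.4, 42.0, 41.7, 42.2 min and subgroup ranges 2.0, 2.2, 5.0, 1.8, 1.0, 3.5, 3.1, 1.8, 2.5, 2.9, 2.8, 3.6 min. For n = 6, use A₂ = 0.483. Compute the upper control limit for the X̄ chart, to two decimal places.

X̄̄ = (41.6 + 42.2 + 41.7 + 41.8 + 41.5 + 42.0 + 42.4 + 41.5 + 42.4 + 42.0 + 41.7 + 42.2) / 12 = 503.0000 / 12 = 41.9167
R̄ = (2.0 + 2.2 + 5.0 + 1.8 + 1.0 + 3.5 + 3.1 + 1.8 + 2.5 + 2.9 + 2.8 + 3.6) / 12 = 32.2000 / 12 = 2.6833
UCL = X̄̄ + A₂·R̄ = 41.9167 + 0.483 × 2.6833 = 43.2127

43.21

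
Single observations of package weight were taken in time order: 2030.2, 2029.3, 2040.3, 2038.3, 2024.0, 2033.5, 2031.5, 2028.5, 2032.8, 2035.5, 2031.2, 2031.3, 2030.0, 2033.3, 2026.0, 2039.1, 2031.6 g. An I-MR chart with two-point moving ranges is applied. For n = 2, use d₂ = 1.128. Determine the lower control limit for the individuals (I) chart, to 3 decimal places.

X̄ = (2030.2 + 2029.3 + 2040.3 + 2038.3 + 2024.0 + 2033.5 + 2031.5 + 2028.5 + 2032.8 + 2035.5 + 2031.2 + 2031.3 + 2030.0 + 2033.3 + 2026.0 + 2039.1 + 2031.6) / 17 = 2032.1412
Moving ranges: 0.9, 11.0, 2.0, 14.3, 9.5, 2.0, 3.0, 4.3, 2.7, 4.3, 0.1, 1.3, 3.3, 7.3, 13.1, 7.5; M̄R̄ = 86.6000 / 16 = 5.4125
LCL = X̄ − 3·M̄R̄/d₂ = 2032.1412 − 3 × 5.4125 / 1.128 = 2017.7462

2017.746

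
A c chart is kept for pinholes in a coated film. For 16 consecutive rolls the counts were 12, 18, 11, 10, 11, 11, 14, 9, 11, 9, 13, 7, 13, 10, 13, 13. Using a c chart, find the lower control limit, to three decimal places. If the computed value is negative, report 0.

c̄ = (12 + 18 + 11 + 10 + 11 + 11 + 14 + 9 + 11 + 9 + 13 + 7 + 13 + 10 + 13 + 13) / 16 = 185 / 16 = 11.5625
LCL = c̄ − 3√c̄ = 11.5625 − 3 × 3.4004 = 1.3614

1.361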